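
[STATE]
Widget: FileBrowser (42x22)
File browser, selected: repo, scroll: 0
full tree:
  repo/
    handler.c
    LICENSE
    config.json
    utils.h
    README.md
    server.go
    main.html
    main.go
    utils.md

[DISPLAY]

> [-] repo/                               
    handler.c                             
    LICENSE                               
    config.json                           
    utils.h                               
    README.md                             
    server.go                             
    main.html                             
    main.go                               
    utils.md                              
                                          
                                          
                                          
                                          
                                          
                                          
                                          
                                          
                                          
                                          
                                          
                                          


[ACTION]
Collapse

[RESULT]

> [+] repo/                               
                                          
                                          
                                          
                                          
                                          
                                          
                                          
                                          
                                          
                                          
                                          
                                          
                                          
                                          
                                          
                                          
                                          
                                          
                                          
                                          
                                          


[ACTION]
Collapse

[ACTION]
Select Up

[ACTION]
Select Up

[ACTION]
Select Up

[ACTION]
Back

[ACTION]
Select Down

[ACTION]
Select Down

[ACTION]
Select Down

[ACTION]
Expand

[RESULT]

> [-] repo/                               
    handler.c                             
    LICENSE                               
    config.json                           
    utils.h                               
    README.md                             
    server.go                             
    main.html                             
    main.go                               
    utils.md                              
                                          
                                          
                                          
                                          
                                          
                                          
                                          
                                          
                                          
                                          
                                          
                                          


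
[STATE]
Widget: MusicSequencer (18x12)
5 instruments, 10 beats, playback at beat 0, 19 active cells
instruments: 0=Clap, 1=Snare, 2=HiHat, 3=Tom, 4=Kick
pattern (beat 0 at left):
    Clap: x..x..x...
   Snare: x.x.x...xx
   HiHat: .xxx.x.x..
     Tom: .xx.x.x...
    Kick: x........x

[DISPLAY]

      ▼123456789  
  Clap█··█··█···  
 Snare█·█·█···██  
 HiHat·███·█·█··  
   Tom·██·█·█···  
  Kick█········█  
                  
                  
                  
                  
                  
                  


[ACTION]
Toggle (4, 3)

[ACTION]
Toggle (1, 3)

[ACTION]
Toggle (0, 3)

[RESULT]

      ▼123456789  
  Clap█·····█···  
 Snare█·███···██  
 HiHat·███·█·█··  
   Tom·██·█·█···  
  Kick█··█·····█  
                  
                  
                  
                  
                  
                  


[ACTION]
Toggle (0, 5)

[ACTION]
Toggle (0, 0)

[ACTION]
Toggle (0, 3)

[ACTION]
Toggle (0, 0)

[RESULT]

      ▼123456789  
  Clap█··█·██···  
 Snare█·███···██  
 HiHat·███·█·█··  
   Tom·██·█·█···  
  Kick█··█·····█  
                  
                  
                  
                  
                  
                  


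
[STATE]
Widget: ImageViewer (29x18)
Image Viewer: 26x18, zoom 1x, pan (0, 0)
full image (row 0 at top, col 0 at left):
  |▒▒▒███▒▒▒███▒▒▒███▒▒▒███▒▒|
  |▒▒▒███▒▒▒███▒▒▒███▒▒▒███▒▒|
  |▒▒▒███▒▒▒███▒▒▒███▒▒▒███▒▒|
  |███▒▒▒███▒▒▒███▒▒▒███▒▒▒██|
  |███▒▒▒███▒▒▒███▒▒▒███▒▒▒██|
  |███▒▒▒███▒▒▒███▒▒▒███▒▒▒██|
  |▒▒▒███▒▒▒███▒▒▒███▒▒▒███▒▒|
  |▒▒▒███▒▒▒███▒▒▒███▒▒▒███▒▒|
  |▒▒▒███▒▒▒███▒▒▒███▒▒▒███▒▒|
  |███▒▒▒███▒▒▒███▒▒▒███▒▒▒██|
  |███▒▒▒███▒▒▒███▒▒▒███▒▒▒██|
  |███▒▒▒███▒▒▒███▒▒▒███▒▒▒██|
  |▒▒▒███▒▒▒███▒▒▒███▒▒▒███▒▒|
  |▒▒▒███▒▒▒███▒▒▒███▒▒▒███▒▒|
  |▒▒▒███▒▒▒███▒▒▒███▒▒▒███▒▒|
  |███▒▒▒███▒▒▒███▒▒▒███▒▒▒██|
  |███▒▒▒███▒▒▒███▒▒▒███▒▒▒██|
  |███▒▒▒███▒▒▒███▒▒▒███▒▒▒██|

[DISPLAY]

▒▒▒███▒▒▒███▒▒▒███▒▒▒███▒▒   
▒▒▒███▒▒▒███▒▒▒███▒▒▒███▒▒   
▒▒▒███▒▒▒███▒▒▒███▒▒▒███▒▒   
███▒▒▒███▒▒▒███▒▒▒███▒▒▒██   
███▒▒▒███▒▒▒███▒▒▒███▒▒▒██   
███▒▒▒███▒▒▒███▒▒▒███▒▒▒██   
▒▒▒███▒▒▒███▒▒▒███▒▒▒███▒▒   
▒▒▒███▒▒▒███▒▒▒███▒▒▒███▒▒   
▒▒▒███▒▒▒███▒▒▒███▒▒▒███▒▒   
███▒▒▒███▒▒▒███▒▒▒███▒▒▒██   
███▒▒▒███▒▒▒███▒▒▒███▒▒▒██   
███▒▒▒███▒▒▒███▒▒▒███▒▒▒██   
▒▒▒███▒▒▒███▒▒▒███▒▒▒███▒▒   
▒▒▒███▒▒▒███▒▒▒███▒▒▒███▒▒   
▒▒▒███▒▒▒███▒▒▒███▒▒▒███▒▒   
███▒▒▒███▒▒▒███▒▒▒███▒▒▒██   
███▒▒▒███▒▒▒███▒▒▒███▒▒▒██   
███▒▒▒███▒▒▒███▒▒▒███▒▒▒██   


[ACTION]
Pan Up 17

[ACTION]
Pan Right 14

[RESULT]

▒███▒▒▒███▒▒                 
▒███▒▒▒███▒▒                 
▒███▒▒▒███▒▒                 
█▒▒▒███▒▒▒██                 
█▒▒▒███▒▒▒██                 
█▒▒▒███▒▒▒██                 
▒███▒▒▒███▒▒                 
▒███▒▒▒███▒▒                 
▒███▒▒▒███▒▒                 
█▒▒▒███▒▒▒██                 
█▒▒▒███▒▒▒██                 
█▒▒▒███▒▒▒██                 
▒███▒▒▒███▒▒                 
▒███▒▒▒███▒▒                 
▒███▒▒▒███▒▒                 
█▒▒▒███▒▒▒██                 
█▒▒▒███▒▒▒██                 
█▒▒▒███▒▒▒██                 


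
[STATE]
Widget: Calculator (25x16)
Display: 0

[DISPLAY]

                        0
┌───┬───┬───┬───┐        
│ 7 │ 8 │ 9 │ ÷ │        
├───┼───┼───┼───┤        
│ 4 │ 5 │ 6 │ × │        
├───┼───┼───┼───┤        
│ 1 │ 2 │ 3 │ - │        
├───┼───┼───┼───┤        
│ 0 │ . │ = │ + │        
├───┼───┼───┼───┤        
│ C │ MC│ MR│ M+│        
└───┴───┴───┴───┘        
                         
                         
                         
                         


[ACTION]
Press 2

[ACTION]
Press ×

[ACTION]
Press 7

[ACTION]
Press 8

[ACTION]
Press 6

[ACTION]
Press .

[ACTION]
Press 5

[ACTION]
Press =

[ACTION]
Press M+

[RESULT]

                     1573
┌───┬───┬───┬───┐        
│ 7 │ 8 │ 9 │ ÷ │        
├───┼───┼───┼───┤        
│ 4 │ 5 │ 6 │ × │        
├───┼───┼───┼───┤        
│ 1 │ 2 │ 3 │ - │        
├───┼───┼───┼───┤        
│ 0 │ . │ = │ + │        
├───┼───┼───┼───┤        
│ C │ MC│ MR│ M+│        
└───┴───┴───┴───┘        
                         
                         
                         
                         


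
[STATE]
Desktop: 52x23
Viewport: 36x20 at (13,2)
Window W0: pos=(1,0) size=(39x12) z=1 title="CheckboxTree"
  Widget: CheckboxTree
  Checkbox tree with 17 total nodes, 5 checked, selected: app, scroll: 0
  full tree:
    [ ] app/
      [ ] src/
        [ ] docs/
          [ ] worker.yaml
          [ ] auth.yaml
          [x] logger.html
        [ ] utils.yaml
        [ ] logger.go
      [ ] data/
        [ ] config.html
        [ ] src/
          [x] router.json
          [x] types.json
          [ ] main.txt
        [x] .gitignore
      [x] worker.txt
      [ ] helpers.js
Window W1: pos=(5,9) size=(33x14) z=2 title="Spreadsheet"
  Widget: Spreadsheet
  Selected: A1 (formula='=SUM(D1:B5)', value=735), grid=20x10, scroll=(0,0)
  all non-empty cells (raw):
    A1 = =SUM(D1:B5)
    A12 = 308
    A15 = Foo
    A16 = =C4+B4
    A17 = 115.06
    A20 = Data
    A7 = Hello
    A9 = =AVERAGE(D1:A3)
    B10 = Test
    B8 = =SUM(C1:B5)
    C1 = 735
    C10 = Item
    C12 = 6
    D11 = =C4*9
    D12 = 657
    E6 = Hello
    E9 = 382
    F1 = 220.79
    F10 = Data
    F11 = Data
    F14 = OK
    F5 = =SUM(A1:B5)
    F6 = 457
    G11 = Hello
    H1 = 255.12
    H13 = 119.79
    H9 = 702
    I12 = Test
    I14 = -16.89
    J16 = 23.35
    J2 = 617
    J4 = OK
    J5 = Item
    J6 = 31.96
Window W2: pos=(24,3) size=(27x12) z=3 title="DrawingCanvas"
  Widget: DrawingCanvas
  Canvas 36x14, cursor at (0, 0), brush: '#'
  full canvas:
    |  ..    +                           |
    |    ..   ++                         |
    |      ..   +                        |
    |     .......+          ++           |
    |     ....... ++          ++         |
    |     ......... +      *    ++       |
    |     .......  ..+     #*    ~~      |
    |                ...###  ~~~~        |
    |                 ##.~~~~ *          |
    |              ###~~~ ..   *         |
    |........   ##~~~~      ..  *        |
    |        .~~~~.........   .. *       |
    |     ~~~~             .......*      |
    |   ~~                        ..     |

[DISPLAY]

──────────────────────────┨         
           ┏━━━━━━━━━━━━━━━━━━━━━━━━
           ┃ DrawingCanvas          
cs/        ┠────────────────────────
worker.yaml┃+ ..    +               
auth.yaml  ┃    ..   ++             
logger.html┃      ..   +            
━━━━━━━━━━━┃     .......+          +
sheet      ┃     ....... ++         
───────────┃     ......... +      * 
M(D1:B5)   ┃     .......  ..+     #*
A       B  ┃                ...###  
-----------┗━━━━━━━━━━━━━━━━━━━━━━━━
[735]       0     735   ┃           
    0       0       0   ┃           
    0       0       0   ┃           
    0       0       0   ┃           
    0       0       0   ┃           
    0       0       0   ┃           
lo          0       0   ┃           


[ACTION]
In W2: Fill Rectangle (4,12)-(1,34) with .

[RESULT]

──────────────────────────┨         
           ┏━━━━━━━━━━━━━━━━━━━━━━━━
           ┃ DrawingCanvas          
cs/        ┠────────────────────────
worker.yaml┃+ ..    +               
auth.yaml  ┃    ..   ++ ............
logger.html┃      ..   +............
━━━━━━━━━━━┃     ...................
sheet      ┃     ...................
───────────┃     ......... +      * 
M(D1:B5)   ┃     .......  ..+     #*
A       B  ┃                ...###  
-----------┗━━━━━━━━━━━━━━━━━━━━━━━━
[735]       0     735   ┃           
    0       0       0   ┃           
    0       0       0   ┃           
    0       0       0   ┃           
    0       0       0   ┃           
    0       0       0   ┃           
lo          0       0   ┃           


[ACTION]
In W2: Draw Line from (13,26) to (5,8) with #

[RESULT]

──────────────────────────┨         
           ┏━━━━━━━━━━━━━━━━━━━━━━━━
           ┃ DrawingCanvas          
cs/        ┠────────────────────────
worker.yaml┃+ ..    +               
auth.yaml  ┃    ..   ++ ............
logger.html┃      ..   +............
━━━━━━━━━━━┃     ...................
sheet      ┃     ...................
───────────┃     ...##.... +      * 
M(D1:B5)   ┃     .....##  ..+     #*
A       B  ┃            ##  ...###  
-----------┗━━━━━━━━━━━━━━━━━━━━━━━━
[735]       0     735   ┃           
    0       0       0   ┃           
    0       0       0   ┃           
    0       0       0   ┃           
    0       0       0   ┃           
    0       0       0   ┃           
lo          0       0   ┃           


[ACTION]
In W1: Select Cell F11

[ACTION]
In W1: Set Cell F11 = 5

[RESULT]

──────────────────────────┨         
           ┏━━━━━━━━━━━━━━━━━━━━━━━━
           ┃ DrawingCanvas          
cs/        ┠────────────────────────
worker.yaml┃+ ..    +               
auth.yaml  ┃    ..   ++ ............
logger.html┃      ..   +............
━━━━━━━━━━━┃     ...................
sheet      ┃     ...................
───────────┃     ...##.... +      * 
           ┃     .....##  ..+     #*
A       B  ┃            ##  ...###  
-----------┗━━━━━━━━━━━━━━━━━━━━━━━━
  735       0     735   ┃           
    0       0       0   ┃           
    0       0       0   ┃           
    0       0       0   ┃           
    0       0       0   ┃           
    0       0       0   ┃           
lo          0       0   ┃           


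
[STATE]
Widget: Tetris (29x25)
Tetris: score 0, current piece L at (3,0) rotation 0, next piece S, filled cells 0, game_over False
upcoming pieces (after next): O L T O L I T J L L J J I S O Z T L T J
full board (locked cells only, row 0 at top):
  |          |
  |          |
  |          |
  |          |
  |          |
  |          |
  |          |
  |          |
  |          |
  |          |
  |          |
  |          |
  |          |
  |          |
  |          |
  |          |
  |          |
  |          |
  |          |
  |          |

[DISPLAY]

     ▒    │Next:             
   ▒▒▒    │ ░░               
          │░░                
          │                  
          │                  
          │                  
          │Score:            
          │0                 
          │                  
          │                  
          │                  
          │                  
          │                  
          │                  
          │                  
          │                  
          │                  
          │                  
          │                  
          │                  
          │                  
          │                  
          │                  
          │                  
          │                  


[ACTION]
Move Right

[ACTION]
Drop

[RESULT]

          │Next:             
      ▒   │ ░░               
    ▒▒▒   │░░                
          │                  
          │                  
          │                  
          │Score:            
          │0                 
          │                  
          │                  
          │                  
          │                  
          │                  
          │                  
          │                  
          │                  
          │                  
          │                  
          │                  
          │                  
          │                  
          │                  
          │                  
          │                  
          │                  


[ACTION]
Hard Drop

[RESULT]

    ░░    │Next:             
   ░░     │▓▓                
          │▓▓                
          │                  
          │                  
          │                  
          │Score:            
          │0                 
          │                  
          │                  
          │                  
          │                  
          │                  
          │                  
          │                  
          │                  
          │                  
          │                  
      ▒   │                  
    ▒▒▒   │                  
          │                  
          │                  
          │                  
          │                  
          │                  


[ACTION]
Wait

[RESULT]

          │Next:             
    ░░    │▓▓                
   ░░     │▓▓                
          │                  
          │                  
          │                  
          │Score:            
          │0                 
          │                  
          │                  
          │                  
          │                  
          │                  
          │                  
          │                  
          │                  
          │                  
          │                  
      ▒   │                  
    ▒▒▒   │                  
          │                  
          │                  
          │                  
          │                  
          │                  


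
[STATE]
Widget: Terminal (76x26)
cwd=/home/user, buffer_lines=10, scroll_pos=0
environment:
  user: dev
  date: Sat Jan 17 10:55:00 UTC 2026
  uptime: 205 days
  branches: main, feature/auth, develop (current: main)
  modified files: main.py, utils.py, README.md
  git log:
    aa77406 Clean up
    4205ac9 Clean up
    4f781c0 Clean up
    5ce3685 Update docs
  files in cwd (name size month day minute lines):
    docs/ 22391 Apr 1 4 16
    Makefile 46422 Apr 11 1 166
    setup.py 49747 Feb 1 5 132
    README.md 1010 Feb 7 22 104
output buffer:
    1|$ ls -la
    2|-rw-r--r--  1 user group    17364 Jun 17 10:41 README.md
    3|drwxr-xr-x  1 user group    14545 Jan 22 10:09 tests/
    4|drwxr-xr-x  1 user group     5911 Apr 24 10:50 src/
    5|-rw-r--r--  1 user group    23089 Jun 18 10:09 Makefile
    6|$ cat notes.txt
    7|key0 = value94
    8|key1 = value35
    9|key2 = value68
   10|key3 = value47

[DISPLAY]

$ ls -la                                                                    
-rw-r--r--  1 user group    17364 Jun 17 10:41 README.md                    
drwxr-xr-x  1 user group    14545 Jan 22 10:09 tests/                       
drwxr-xr-x  1 user group     5911 Apr 24 10:50 src/                         
-rw-r--r--  1 user group    23089 Jun 18 10:09 Makefile                     
$ cat notes.txt                                                             
key0 = value94                                                              
key1 = value35                                                              
key2 = value68                                                              
key3 = value47                                                              
$ █                                                                         
                                                                            
                                                                            
                                                                            
                                                                            
                                                                            
                                                                            
                                                                            
                                                                            
                                                                            
                                                                            
                                                                            
                                                                            
                                                                            
                                                                            
                                                                            


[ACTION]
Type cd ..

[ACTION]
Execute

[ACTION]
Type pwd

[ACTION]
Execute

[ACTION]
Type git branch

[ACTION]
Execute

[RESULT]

$ ls -la                                                                    
-rw-r--r--  1 user group    17364 Jun 17 10:41 README.md                    
drwxr-xr-x  1 user group    14545 Jan 22 10:09 tests/                       
drwxr-xr-x  1 user group     5911 Apr 24 10:50 src/                         
-rw-r--r--  1 user group    23089 Jun 18 10:09 Makefile                     
$ cat notes.txt                                                             
key0 = value94                                                              
key1 = value35                                                              
key2 = value68                                                              
key3 = value47                                                              
$ cd ..                                                                     
                                                                            
$ pwd                                                                       
/home                                                                       
$ git branch                                                                
* main                                                                      
  feature/auth                                                              
  develop                                                                   
$ █                                                                         
                                                                            
                                                                            
                                                                            
                                                                            
                                                                            
                                                                            
                                                                            


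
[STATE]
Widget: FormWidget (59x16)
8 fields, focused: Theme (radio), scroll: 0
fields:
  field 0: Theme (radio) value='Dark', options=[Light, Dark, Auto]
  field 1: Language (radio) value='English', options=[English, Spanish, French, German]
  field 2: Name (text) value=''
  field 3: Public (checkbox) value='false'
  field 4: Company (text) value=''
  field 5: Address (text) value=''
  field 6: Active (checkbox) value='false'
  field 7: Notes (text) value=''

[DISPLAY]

> Theme:      ( ) Light  (●) Dark  ( ) Auto                
  Language:   (●) English  ( ) Spanish  ( ) French  ( ) Ger
  Name:       [                                           ]
  Public:     [ ]                                          
  Company:    [                                           ]
  Address:    [                                           ]
  Active:     [ ]                                          
  Notes:      [                                           ]
                                                           
                                                           
                                                           
                                                           
                                                           
                                                           
                                                           
                                                           


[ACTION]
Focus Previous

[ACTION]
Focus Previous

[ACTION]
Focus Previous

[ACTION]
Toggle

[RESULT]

  Theme:      ( ) Light  (●) Dark  ( ) Auto                
  Language:   (●) English  ( ) Spanish  ( ) French  ( ) Ger
  Name:       [                                           ]
  Public:     [ ]                                          
  Company:    [                                           ]
> Address:    [                                           ]
  Active:     [ ]                                          
  Notes:      [                                           ]
                                                           
                                                           
                                                           
                                                           
                                                           
                                                           
                                                           
                                                           


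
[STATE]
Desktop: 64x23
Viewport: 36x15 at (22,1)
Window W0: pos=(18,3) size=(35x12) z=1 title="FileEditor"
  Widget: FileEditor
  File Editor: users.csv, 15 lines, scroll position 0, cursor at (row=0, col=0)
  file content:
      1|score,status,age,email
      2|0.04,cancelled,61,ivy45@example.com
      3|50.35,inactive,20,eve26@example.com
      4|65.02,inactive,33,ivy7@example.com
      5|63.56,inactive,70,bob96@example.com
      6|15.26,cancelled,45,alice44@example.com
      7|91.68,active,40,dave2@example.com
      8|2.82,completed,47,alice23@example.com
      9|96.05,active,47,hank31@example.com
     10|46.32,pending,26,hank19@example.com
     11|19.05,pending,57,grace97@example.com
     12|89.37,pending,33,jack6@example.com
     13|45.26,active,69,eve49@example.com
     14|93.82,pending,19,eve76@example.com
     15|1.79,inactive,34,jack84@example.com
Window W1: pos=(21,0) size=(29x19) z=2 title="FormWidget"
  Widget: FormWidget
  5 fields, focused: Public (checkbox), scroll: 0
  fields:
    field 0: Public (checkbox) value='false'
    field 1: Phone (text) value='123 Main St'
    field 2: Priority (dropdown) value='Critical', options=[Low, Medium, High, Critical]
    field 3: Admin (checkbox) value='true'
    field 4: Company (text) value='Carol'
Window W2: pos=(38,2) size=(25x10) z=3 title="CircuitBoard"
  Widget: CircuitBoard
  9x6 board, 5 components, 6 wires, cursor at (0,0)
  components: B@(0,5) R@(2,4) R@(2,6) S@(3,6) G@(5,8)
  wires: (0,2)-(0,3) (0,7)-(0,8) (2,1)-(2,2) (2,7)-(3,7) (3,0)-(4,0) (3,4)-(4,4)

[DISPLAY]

 FormWidget                ┃        
────────────────┏━━━━━━━━━━━━━━━━━━━
> Public:     [ ┃ CircuitBoard      
  Phone:      [1┠───────────────────
  Priority:   [C┃   0 1 2 3 4 5 6 7 
  Admin:      [x┃0  [.]      · ─ ·  
  Company:    [C┃                   
                ┃1                  
                ┃                   
                ┃2       · ─ ·      
                ┗━━━━━━━━━━━━━━━━━━━
                           ┃o░┃     
                           ┃l▼┃     
                           ┃━━┛     
                           ┃        


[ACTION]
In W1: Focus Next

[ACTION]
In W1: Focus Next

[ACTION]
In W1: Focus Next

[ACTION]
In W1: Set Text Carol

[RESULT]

 FormWidget                ┃        
────────────────┏━━━━━━━━━━━━━━━━━━━
  Public:     [ ┃ CircuitBoard      
  Phone:      [1┠───────────────────
  Priority:   [C┃   0 1 2 3 4 5 6 7 
> Admin:      [x┃0  [.]      · ─ ·  
  Company:    [C┃                   
                ┃1                  
                ┃                   
                ┃2       · ─ ·      
                ┗━━━━━━━━━━━━━━━━━━━
                           ┃o░┃     
                           ┃l▼┃     
                           ┃━━┛     
                           ┃        


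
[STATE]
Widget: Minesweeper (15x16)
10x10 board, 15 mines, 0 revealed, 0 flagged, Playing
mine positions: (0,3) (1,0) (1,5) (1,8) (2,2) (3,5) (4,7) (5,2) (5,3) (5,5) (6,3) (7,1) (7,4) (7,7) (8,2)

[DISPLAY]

■■■■■■■■■■     
■■■■■■■■■■     
■■■■■■■■■■     
■■■■■■■■■■     
■■■■■■■■■■     
■■■■■■■■■■     
■■■■■■■■■■     
■■■■■■■■■■     
■■■■■■■■■■     
■■■■■■■■■■     
               
               
               
               
               
               


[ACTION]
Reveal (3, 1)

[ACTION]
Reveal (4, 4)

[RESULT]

■■■■■■■■■■     
■■■■■■■■■■     
■■■■■■■■■■     
■1■■■■■■■■     
■■■■3■■■■■     
■■■■■■■■■■     
■■■■■■■■■■     
■■■■■■■■■■     
■■■■■■■■■■     
■■■■■■■■■■     
               
               
               
               
               
               


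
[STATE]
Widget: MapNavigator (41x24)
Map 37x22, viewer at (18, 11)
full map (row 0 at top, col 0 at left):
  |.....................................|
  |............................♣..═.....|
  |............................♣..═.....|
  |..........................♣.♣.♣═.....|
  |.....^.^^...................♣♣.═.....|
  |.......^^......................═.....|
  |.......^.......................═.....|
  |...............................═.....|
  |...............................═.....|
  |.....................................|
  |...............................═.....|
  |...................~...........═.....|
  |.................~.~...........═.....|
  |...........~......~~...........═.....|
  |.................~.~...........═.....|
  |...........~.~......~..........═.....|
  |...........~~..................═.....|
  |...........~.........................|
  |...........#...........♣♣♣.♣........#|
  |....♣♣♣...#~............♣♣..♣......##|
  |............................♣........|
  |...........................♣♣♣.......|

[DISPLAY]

                                         
  .....................................  
  ............................♣..═.....  
  ............................♣..═.....  
  ..........................♣.♣.♣═.....  
  .....^.^^...................♣♣.═.....  
  .......^^......................═.....  
  .......^.......................═.....  
  ...............................═.....  
  ...............................═.....  
  .....................................  
  ...............................═.....  
  ..................@~...........═.....  
  .................~.~...........═.....  
  ...........~......~~...........═.....  
  .................~.~...........═.....  
  ...........~.~......~..........═.....  
  ...........~~..................═.....  
  ...........~.........................  
  ...........#...........♣♣♣.♣........#  
  ....♣♣♣...#~............♣♣..♣......##  
  ............................♣........  
  ...........................♣♣♣.......  
                                         


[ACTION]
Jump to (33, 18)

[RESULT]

..................═.....                 
..................═.....                 
..................═.....                 
........................                 
..................═.....                 
......~...........═.....                 
....~.~...........═.....                 
.....~~...........═.....                 
....~.~...........═.....                 
~......~..........═.....                 
..................═.....                 
........................                 
..........♣♣♣.♣.....@..#                 
...........♣♣..♣......##                 
...............♣........                 
..............♣♣♣.......                 
                                         
                                         
                                         
                                         
                                         
                                         
                                         
                                         


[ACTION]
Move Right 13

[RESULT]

...............═.....                    
...............═.....                    
...............═.....                    
.....................                    
...............═.....                    
...~...........═.....                    
.~.~...........═.....                    
..~~...........═.....                    
.~.~...........═.....                    
....~..........═.....                    
...............═.....                    
.....................                    
.......♣♣♣.♣........@                    
........♣♣..♣......##                    
............♣........                    
...........♣♣♣.......                    
                                         
                                         
                                         
                                         
                                         
                                         
                                         
                                         


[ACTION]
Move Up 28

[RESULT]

                                         
                                         
                                         
                                         
                                         
                                         
                                         
                                         
                                         
                                         
                                         
                                         
....................@                    
............♣..═.....                    
............♣..═.....                    
..........♣.♣.♣═.....                    
............♣♣.═.....                    
...............═.....                    
...............═.....                    
...............═.....                    
...............═.....                    
.....................                    
...............═.....                    
...~...........═.....                    


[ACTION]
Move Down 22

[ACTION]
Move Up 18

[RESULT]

                                         
                                         
                                         
                                         
                                         
                                         
                                         
                                         
                                         
.....................                    
............♣..═.....                    
............♣..═.....                    
..........♣.♣.♣═....@                    
............♣♣.═.....                    
...............═.....                    
...............═.....                    
...............═.....                    
...............═.....                    
.....................                    
...............═.....                    
...~...........═.....                    
.~.~...........═.....                    
..~~...........═.....                    
.~.~...........═.....                    


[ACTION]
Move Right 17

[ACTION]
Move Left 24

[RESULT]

                                         
                                         
                                         
                                         
                                         
                                         
                                         
                                         
                                         
        .................................
        ............................♣..═.
        ............................♣..═.
        ............@.............♣.♣.♣═.
        .....^.^^...................♣♣.═.
        .......^^......................═.
        .......^.......................═.
        ...............................═.
        ...............................═.
        .................................
        ...............................═.
        ...................~...........═.
        .................~.~...........═.
        ...........~......~~...........═.
        .................~.~...........═.


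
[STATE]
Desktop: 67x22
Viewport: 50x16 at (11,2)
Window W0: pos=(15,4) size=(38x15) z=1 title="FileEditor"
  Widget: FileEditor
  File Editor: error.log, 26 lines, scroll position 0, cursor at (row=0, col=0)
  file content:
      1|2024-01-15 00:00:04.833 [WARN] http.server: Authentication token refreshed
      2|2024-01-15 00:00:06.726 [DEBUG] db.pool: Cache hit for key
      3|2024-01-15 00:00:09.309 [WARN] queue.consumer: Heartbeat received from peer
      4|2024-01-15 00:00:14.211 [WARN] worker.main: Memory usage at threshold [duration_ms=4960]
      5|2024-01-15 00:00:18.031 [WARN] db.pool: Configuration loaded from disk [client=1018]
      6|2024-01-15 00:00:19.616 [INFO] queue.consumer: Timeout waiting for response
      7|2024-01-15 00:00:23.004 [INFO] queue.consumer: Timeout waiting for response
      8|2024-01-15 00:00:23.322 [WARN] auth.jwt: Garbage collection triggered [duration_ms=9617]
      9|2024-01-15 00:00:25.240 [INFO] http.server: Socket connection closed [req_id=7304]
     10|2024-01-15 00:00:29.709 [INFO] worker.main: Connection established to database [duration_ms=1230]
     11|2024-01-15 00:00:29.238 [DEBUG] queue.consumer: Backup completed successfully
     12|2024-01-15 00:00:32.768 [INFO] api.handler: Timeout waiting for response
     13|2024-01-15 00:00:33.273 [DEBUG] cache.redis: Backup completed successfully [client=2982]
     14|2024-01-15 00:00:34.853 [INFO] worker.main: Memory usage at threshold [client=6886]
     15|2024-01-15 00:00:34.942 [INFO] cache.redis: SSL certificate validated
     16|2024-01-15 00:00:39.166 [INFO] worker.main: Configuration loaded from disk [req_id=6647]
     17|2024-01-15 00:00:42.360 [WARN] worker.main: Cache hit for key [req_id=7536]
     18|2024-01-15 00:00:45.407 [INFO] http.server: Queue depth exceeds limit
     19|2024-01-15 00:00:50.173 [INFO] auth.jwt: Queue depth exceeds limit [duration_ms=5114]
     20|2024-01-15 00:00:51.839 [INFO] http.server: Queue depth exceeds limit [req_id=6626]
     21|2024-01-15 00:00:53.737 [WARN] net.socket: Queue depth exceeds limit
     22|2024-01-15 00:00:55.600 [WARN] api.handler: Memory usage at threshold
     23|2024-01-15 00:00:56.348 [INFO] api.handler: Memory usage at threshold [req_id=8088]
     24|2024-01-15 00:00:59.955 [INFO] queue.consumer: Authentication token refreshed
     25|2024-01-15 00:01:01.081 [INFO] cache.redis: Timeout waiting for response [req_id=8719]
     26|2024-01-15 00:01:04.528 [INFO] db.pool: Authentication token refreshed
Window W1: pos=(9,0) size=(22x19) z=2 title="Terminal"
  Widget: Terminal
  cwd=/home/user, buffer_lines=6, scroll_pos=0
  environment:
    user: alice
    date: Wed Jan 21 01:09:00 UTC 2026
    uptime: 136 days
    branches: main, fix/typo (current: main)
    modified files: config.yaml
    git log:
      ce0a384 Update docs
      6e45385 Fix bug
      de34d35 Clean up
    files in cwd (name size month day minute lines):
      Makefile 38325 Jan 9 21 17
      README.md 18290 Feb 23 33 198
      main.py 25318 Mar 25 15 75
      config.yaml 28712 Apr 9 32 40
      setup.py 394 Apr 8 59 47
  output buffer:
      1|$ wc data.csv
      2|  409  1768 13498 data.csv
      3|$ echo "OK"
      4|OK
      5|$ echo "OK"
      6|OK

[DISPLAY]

───────────────────┨                              
 wc data.csv       ┃                              
 409  1768 13498 da┃━━━━━━━━━━━━━━━━━━━━━┓        
 echo "OK"         ┃                     ┃        
K                  ┃─────────────────────┨        
 echo "OK"         ┃0:04.833 [WARN] http▲┃        
K                  ┃0:06.726 [DEBUG] db.█┃        
 █                 ┃0:09.309 [WARN] queu░┃        
                   ┃0:14.211 [WARN] work░┃        
                   ┃0:18.031 [WARN] db.p░┃        
                   ┃0:19.616 [INFO] queu░┃        
                   ┃0:23.004 [INFO] queu░┃        
                   ┃0:23.322 [WARN] auth░┃        
                   ┃0:25.240 [INFO] http░┃        
                   ┃0:29.709 [INFO] work░┃        
                   ┃0:29.238 [DEBUG] que▼┃        


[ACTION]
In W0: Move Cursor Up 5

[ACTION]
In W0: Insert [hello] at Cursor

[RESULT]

───────────────────┨                              
 wc data.csv       ┃                              
 409  1768 13498 da┃━━━━━━━━━━━━━━━━━━━━━┓        
 echo "OK"         ┃                     ┃        
K                  ┃─────────────────────┨        
 echo "OK"         ┃ 00:00:04.833 [WARN]▲┃        
K                  ┃0:06.726 [DEBUG] db.█┃        
 █                 ┃0:09.309 [WARN] queu░┃        
                   ┃0:14.211 [WARN] work░┃        
                   ┃0:18.031 [WARN] db.p░┃        
                   ┃0:19.616 [INFO] queu░┃        
                   ┃0:23.004 [INFO] queu░┃        
                   ┃0:23.322 [WARN] auth░┃        
                   ┃0:25.240 [INFO] http░┃        
                   ┃0:29.709 [INFO] work░┃        
                   ┃0:29.238 [DEBUG] que▼┃        


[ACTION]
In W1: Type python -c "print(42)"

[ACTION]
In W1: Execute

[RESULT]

───────────────────┨                              
 wc data.csv       ┃                              
 409  1768 13498 da┃━━━━━━━━━━━━━━━━━━━━━┓        
 echo "OK"         ┃                     ┃        
K                  ┃─────────────────────┨        
 echo "OK"         ┃ 00:00:04.833 [WARN]▲┃        
K                  ┃0:06.726 [DEBUG] db.█┃        
 python -c "print(4┃0:09.309 [WARN] queu░┃        
2                  ┃0:14.211 [WARN] work░┃        
 █                 ┃0:18.031 [WARN] db.p░┃        
                   ┃0:19.616 [INFO] queu░┃        
                   ┃0:23.004 [INFO] queu░┃        
                   ┃0:23.322 [WARN] auth░┃        
                   ┃0:25.240 [INFO] http░┃        
                   ┃0:29.709 [INFO] work░┃        
                   ┃0:29.238 [DEBUG] que▼┃        


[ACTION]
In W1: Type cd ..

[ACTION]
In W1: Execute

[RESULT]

───────────────────┨                              
 wc data.csv       ┃                              
 409  1768 13498 da┃━━━━━━━━━━━━━━━━━━━━━┓        
 echo "OK"         ┃                     ┃        
K                  ┃─────────────────────┨        
 echo "OK"         ┃ 00:00:04.833 [WARN]▲┃        
K                  ┃0:06.726 [DEBUG] db.█┃        
 python -c "print(4┃0:09.309 [WARN] queu░┃        
2                  ┃0:14.211 [WARN] work░┃        
 cd ..             ┃0:18.031 [WARN] db.p░┃        
                   ┃0:19.616 [INFO] queu░┃        
 █                 ┃0:23.004 [INFO] queu░┃        
                   ┃0:23.322 [WARN] auth░┃        
                   ┃0:25.240 [INFO] http░┃        
                   ┃0:29.709 [INFO] work░┃        
                   ┃0:29.238 [DEBUG] que▼┃        
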